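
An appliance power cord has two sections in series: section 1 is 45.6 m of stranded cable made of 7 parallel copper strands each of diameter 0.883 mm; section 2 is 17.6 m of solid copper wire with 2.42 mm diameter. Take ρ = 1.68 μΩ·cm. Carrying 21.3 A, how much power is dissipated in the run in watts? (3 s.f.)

110 W

ρ = 1.68 μΩ·cm = 1.68×10^-8 Ω·m
Section 1: A_strand = π(4.4150e-04)² = 6.124e-07 m²; R₁ = ρL/(N·A_s) = (1.68×10^-8)(45.6)/(7×6.124e-07) = 0.1787 Ω
Section 2: A = π(d/2)² = π(1.2100e-03 m)² = 4.600e-06 m²
R₂ = (1.68×10^-8)(17.6)/(4.600e-06) = 0.06428 Ω
R = R₁ + R₂ = 0.243 Ω
P = I²R = (21.3)² × 0.243 = 110 W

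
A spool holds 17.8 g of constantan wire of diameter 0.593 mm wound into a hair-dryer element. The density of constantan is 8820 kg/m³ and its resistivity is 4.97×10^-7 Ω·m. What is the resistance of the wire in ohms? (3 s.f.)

A = π(d/2)² = π(2.9650e-04 m)² = 2.7618e-07 m²
L = m/(density·A) = 0.0178/(8820×2.7618e-07) = 7.307 m
R = ρL/A = (4.97×10^-7)(7.307)/(2.7618e-07) = 13.1 Ω

13.1 Ω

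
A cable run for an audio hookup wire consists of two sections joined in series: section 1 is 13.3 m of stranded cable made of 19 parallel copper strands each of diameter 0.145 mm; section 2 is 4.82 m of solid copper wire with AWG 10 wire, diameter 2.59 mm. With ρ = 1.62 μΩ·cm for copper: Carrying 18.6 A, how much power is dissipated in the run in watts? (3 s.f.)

ρ = 1.62 μΩ·cm = 1.62×10^-8 Ω·m
Section 1: A_strand = π(7.2500e-05)² = 1.651e-08 m²; R₁ = ρL/(N·A_s) = (1.62×10^-8)(13.3)/(19×1.651e-08) = 0.6867 Ω
Section 2: A = π(2.59/2 mm)² = π(1.2950e-03 m)² = 5.269e-06 m²
R₂ = (1.62×10^-8)(4.82)/(5.269e-06) = 0.01482 Ω
R = R₁ + R₂ = 0.7016 Ω
P = I²R = (18.6)² × 0.7016 = 243 W

243 W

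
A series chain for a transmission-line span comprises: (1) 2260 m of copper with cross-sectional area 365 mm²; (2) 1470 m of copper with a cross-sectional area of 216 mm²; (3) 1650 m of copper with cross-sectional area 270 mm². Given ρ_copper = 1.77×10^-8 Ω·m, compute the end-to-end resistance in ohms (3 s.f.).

Seg 1: A = 365 mm² = 3.650e-04 m²
R_1 = (1.77×10^-8)(2260)/(3.650e-04) = 0.1096 Ω
Seg 2: A = 216 mm² = 2.160e-04 m²
R_2 = (1.77×10^-8)(1470)/(2.160e-04) = 0.1205 Ω
Seg 3: A = 270 mm² = 2.700e-04 m²
R_3 = (1.77×10^-8)(1650)/(2.700e-04) = 0.1082 Ω
R_total = R_1 + R_2 + R_3 = 0.338 Ω

0.338 Ω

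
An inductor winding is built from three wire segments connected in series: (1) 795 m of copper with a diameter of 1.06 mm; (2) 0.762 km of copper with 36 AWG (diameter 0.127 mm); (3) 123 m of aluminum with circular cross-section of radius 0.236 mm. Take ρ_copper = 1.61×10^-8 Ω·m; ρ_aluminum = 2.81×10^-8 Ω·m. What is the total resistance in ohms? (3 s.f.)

Seg 1: A = π(d/2)² = π(5.3000e-04 m)² = 8.825e-07 m²
R_1 = (1.61×10^-8)(795)/(8.825e-07) = 14.5 Ω
Seg 2: A = π(0.127/2 mm)² = π(6.3500e-05 m)² = 1.267e-08 m²
R_2 = (1.61×10^-8)(762)/(1.267e-08) = 968.5 Ω
Seg 3: A = πr² = π(2.3600e-04 m)² = 1.750e-07 m²
R_3 = (2.81×10^-8)(123)/(1.750e-07) = 19.75 Ω
R_total = R_1 + R_2 + R_3 = 1000 Ω

1000 Ω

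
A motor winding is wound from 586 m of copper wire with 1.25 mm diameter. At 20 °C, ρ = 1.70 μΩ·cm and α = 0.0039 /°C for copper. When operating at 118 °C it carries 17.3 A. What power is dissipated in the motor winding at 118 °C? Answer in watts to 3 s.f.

3360 W

ρ = 1.70 μΩ·cm = 1.70×10^-8 Ω·m
A = π(d/2)² = π(6.2500e-04 m)² = 1.227e-06 m²
R₍20₎ = ρL/A = (1.70×10^-8)(586)/(1.227e-06) = 8.118 Ω
R₍118₎ = R₍20₎(1 + αΔT) = 8.118 × (1 + 0.0039×98) = 11.22 Ω
P = I²R = (17.3)² × 11.22 = 3360 W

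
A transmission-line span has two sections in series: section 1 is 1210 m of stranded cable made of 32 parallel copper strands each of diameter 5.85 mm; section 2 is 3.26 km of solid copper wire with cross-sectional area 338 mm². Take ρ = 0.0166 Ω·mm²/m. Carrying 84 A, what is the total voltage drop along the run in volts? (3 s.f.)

ρ = 0.0166 Ω·mm²/m = 1.66×10^-8 Ω·m
Section 1: A_strand = π(2.9250e-03)² = 2.688e-05 m²; R₁ = ρL/(N·A_s) = (1.66×10^-8)(1210)/(32×2.688e-05) = 0.02335 Ω
Section 2: A = 338 mm² = 3.380e-04 m²
R₂ = (1.66×10^-8)(3260)/(3.380e-04) = 0.1601 Ω
R = R₁ + R₂ = 0.1835 Ω
V = IR = 84 × 0.1835 = 15.4 V

15.4 V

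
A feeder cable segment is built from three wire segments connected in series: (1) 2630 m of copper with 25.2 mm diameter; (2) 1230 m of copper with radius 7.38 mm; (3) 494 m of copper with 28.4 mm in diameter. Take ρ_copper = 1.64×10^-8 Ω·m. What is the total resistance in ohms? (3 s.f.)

0.217 Ω

Seg 1: A = π(d/2)² = π(1.2600e-02 m)² = 4.988e-04 m²
R_1 = (1.64×10^-8)(2630)/(4.988e-04) = 0.08648 Ω
Seg 2: A = πr² = π(7.3800e-03 m)² = 1.711e-04 m²
R_2 = (1.64×10^-8)(1230)/(1.711e-04) = 0.1179 Ω
Seg 3: A = π(d/2)² = π(1.4200e-02 m)² = 6.335e-04 m²
R_3 = (1.64×10^-8)(494)/(6.335e-04) = 0.01279 Ω
R_total = R_1 + R_2 + R_3 = 0.217 Ω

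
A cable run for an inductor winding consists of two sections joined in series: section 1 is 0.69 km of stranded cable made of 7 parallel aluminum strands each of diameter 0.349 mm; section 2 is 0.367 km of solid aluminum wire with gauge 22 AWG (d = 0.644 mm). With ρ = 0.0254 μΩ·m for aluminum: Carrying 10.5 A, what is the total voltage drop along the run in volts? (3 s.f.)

ρ = 0.0254 μΩ·m = 2.54×10^-8 Ω·m
Section 1: A_strand = π(1.7450e-04)² = 9.566e-08 m²; R₁ = ρL/(N·A_s) = (2.54×10^-8)(690)/(7×9.566e-08) = 26.17 Ω
Section 2: A = π(0.644/2 mm)² = π(3.2200e-04 m)² = 3.257e-07 m²
R₂ = (2.54×10^-8)(367)/(3.257e-07) = 28.62 Ω
R = R₁ + R₂ = 54.79 Ω
V = IR = 10.5 × 54.79 = 575 V

575 V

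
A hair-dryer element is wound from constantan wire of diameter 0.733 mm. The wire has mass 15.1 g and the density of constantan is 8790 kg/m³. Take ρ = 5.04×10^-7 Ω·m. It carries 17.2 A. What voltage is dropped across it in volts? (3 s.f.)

83.6 V

A = π(d/2)² = π(3.6650e-04 m)² = 4.2199e-07 m²
L = m/(density·A) = 0.0151/(8790×4.2199e-07) = 4.071 m
R = ρL/A = (5.04×10^-7)(4.071)/(4.2199e-07) = 4.862 Ω
V = IR = 17.2 × 4.862 = 83.6 V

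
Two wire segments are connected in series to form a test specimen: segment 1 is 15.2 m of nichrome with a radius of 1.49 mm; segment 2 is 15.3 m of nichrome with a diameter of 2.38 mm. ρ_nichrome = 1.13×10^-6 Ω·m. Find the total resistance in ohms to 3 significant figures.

Segment 1: A = πr² = π(1.4900e-03 m)² = 6.975e-06 m²
R₁ = ρL/A = (1.13×10^-6)(15.2)/(6.975e-06) = 2.463 Ω
Segment 2: A = π(d/2)² = π(1.1900e-03 m)² = 4.449e-06 m²
R₂ = (1.13×10^-6)(15.3)/(4.449e-06) = 3.886 Ω
R = R₁ + R₂ = 6.35 Ω

6.35 Ω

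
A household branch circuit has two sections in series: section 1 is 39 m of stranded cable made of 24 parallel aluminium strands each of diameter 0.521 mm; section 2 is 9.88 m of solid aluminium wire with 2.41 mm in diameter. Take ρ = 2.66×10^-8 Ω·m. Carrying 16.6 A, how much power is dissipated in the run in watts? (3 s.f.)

Section 1: A_strand = π(2.6050e-04)² = 2.132e-07 m²; R₁ = ρL/(N·A_s) = (2.66×10^-8)(39)/(24×2.132e-07) = 0.2028 Ω
Section 2: A = π(d/2)² = π(1.2050e-03 m)² = 4.562e-06 m²
R₂ = (2.66×10^-8)(9.88)/(4.562e-06) = 0.05761 Ω
R = R₁ + R₂ = 0.2604 Ω
P = I²R = (16.6)² × 0.2604 = 71.7 W

71.7 W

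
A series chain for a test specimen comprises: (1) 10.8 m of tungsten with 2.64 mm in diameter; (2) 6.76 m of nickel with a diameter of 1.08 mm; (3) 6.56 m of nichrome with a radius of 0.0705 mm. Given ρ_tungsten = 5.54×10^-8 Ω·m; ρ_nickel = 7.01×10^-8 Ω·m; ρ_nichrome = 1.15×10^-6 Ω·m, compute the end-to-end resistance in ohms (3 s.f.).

Seg 1: A = π(d/2)² = π(1.3200e-03 m)² = 5.474e-06 m²
R_1 = (5.54×10^-8)(10.8)/(5.474e-06) = 0.1093 Ω
Seg 2: A = π(d/2)² = π(5.4000e-04 m)² = 9.161e-07 m²
R_2 = (7.01×10^-8)(6.76)/(9.161e-07) = 0.5173 Ω
Seg 3: A = πr² = π(7.0500e-05 m)² = 1.561e-08 m²
R_3 = (1.15×10^-6)(6.56)/(1.561e-08) = 483.1 Ω
R_total = R_1 + R_2 + R_3 = 484 Ω

484 Ω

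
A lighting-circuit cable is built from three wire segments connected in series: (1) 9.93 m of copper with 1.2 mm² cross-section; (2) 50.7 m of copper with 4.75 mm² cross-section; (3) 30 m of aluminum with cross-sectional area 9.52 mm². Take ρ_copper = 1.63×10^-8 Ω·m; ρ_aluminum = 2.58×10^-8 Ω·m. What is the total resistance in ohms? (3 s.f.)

Seg 1: A = 1.2 mm² = 1.200e-06 m²
R_1 = (1.63×10^-8)(9.93)/(1.200e-06) = 0.1349 Ω
Seg 2: A = 4.75 mm² = 4.750e-06 m²
R_2 = (1.63×10^-8)(50.7)/(4.750e-06) = 0.174 Ω
Seg 3: A = 9.52 mm² = 9.520e-06 m²
R_3 = (2.58×10^-8)(30)/(9.520e-06) = 0.0813 Ω
R_total = R_1 + R_2 + R_3 = 0.390 Ω

0.390 Ω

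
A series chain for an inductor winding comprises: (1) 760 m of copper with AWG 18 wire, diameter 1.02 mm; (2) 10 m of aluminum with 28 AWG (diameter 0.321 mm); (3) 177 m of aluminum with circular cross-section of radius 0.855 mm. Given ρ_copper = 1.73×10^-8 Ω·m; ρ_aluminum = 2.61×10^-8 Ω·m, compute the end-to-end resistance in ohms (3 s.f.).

Seg 1: A = π(1.02/2 mm)² = π(5.1000e-04 m)² = 8.171e-07 m²
R_1 = (1.73×10^-8)(760)/(8.171e-07) = 16.09 Ω
Seg 2: A = π(0.321/2 mm)² = π(1.6050e-04 m)² = 8.093e-08 m²
R_2 = (2.61×10^-8)(10)/(8.093e-08) = 3.225 Ω
Seg 3: A = πr² = π(8.5500e-04 m)² = 2.297e-06 m²
R_3 = (2.61×10^-8)(177)/(2.297e-06) = 2.012 Ω
R_total = R_1 + R_2 + R_3 = 21.3 Ω

21.3 Ω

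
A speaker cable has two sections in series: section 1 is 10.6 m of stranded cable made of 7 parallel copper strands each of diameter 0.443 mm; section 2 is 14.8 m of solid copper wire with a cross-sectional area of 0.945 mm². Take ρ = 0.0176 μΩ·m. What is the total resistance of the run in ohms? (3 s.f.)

0.449 Ω

ρ = 0.0176 μΩ·m = 1.76×10^-8 Ω·m
Section 1: A_strand = π(2.2150e-04)² = 1.541e-07 m²; R₁ = ρL/(N·A_s) = (1.76×10^-8)(10.6)/(7×1.541e-07) = 0.1729 Ω
Section 2: A = 0.945 mm² = 9.450e-07 m²
R₂ = (1.76×10^-8)(14.8)/(9.450e-07) = 0.2756 Ω
R = R₁ + R₂ = 0.449 Ω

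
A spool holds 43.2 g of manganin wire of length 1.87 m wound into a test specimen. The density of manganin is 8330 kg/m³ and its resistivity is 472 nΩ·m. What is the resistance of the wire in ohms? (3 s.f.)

ρ = 472 nΩ·m = 4.72×10^-7 Ω·m
A = m/(density·L) = 0.0432/(8330×1.87) = 2.7733e-06 m²
R = ρL/A = (4.72×10^-7)(1.87)/(2.7733e-06) = 0.318 Ω

0.318 Ω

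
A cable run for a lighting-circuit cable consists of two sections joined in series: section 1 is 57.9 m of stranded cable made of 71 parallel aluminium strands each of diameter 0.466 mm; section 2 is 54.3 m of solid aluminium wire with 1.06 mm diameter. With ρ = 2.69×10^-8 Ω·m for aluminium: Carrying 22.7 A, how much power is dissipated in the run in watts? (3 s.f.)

Section 1: A_strand = π(2.3300e-04)² = 1.706e-07 m²; R₁ = ρL/(N·A_s) = (2.69×10^-8)(57.9)/(71×1.706e-07) = 0.1286 Ω
Section 2: A = π(d/2)² = π(5.3000e-04 m)² = 8.825e-07 m²
R₂ = (2.69×10^-8)(54.3)/(8.825e-07) = 1.655 Ω
R = R₁ + R₂ = 1.784 Ω
P = I²R = (22.7)² × 1.784 = 919 W

919 W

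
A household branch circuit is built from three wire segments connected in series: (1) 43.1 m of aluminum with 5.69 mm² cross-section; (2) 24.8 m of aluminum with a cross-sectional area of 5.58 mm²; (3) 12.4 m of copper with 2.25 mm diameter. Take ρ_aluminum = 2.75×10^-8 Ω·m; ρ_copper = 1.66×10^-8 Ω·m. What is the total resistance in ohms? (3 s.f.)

0.382 Ω

Seg 1: A = 5.69 mm² = 5.690e-06 m²
R_1 = (2.75×10^-8)(43.1)/(5.690e-06) = 0.2083 Ω
Seg 2: A = 5.58 mm² = 5.580e-06 m²
R_2 = (2.75×10^-8)(24.8)/(5.580e-06) = 0.1222 Ω
Seg 3: A = π(d/2)² = π(1.1250e-03 m)² = 3.976e-06 m²
R_3 = (1.66×10^-8)(12.4)/(3.976e-06) = 0.05177 Ω
R_total = R_1 + R_2 + R_3 = 0.382 Ω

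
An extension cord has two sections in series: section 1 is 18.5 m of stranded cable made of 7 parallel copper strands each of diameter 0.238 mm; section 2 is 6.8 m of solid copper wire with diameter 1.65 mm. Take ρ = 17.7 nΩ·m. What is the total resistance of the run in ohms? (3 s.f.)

1.11 Ω

ρ = 17.7 nΩ·m = 1.77×10^-8 Ω·m
Section 1: A_strand = π(1.1900e-04)² = 4.449e-08 m²; R₁ = ρL/(N·A_s) = (1.77×10^-8)(18.5)/(7×4.449e-08) = 1.051 Ω
Section 2: A = π(d/2)² = π(8.2500e-04 m)² = 2.138e-06 m²
R₂ = (1.77×10^-8)(6.8)/(2.138e-06) = 0.05629 Ω
R = R₁ + R₂ = 1.11 Ω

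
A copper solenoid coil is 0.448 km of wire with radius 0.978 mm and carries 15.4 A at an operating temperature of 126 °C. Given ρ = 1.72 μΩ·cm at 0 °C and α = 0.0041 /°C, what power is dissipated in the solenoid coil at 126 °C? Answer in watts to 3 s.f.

ρ = 1.72 μΩ·cm = 1.72×10^-8 Ω·m
A = πr² = π(9.7800e-04 m)² = 3.005e-06 m²
R₍0₎ = ρL/A = (1.72×10^-8)(448)/(3.005e-06) = 2.564 Ω
R₍126₎ = R₍0₎(1 + αΔT) = 2.564 × (1 + 0.0041×126) = 3.889 Ω
P = I²R = (15.4)² × 3.889 = 922 W

922 W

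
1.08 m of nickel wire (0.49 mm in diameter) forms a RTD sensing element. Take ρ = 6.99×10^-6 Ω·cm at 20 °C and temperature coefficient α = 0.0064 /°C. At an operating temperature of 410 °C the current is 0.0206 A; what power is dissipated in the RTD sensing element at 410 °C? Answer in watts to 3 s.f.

ρ = 6.99×10^-6 Ω·cm = 6.99×10^-8 Ω·m
A = π(d/2)² = π(2.4500e-04 m)² = 1.886e-07 m²
R₍20₎ = ρL/A = (6.99×10^-8)(1.08)/(1.886e-07) = 0.4003 Ω
R₍410₎ = R₍20₎(1 + αΔT) = 0.4003 × (1 + 0.0064×390) = 1.4 Ω
P = I²R = (0.0206)² × 1.4 = 5.94×10^-4 W

5.94×10^-4 W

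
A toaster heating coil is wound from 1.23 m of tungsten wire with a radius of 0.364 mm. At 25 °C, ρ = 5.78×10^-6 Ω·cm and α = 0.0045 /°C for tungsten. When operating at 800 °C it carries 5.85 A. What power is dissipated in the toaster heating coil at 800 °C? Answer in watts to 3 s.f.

26.2 W

ρ = 5.78×10^-6 Ω·cm = 5.78×10^-8 Ω·m
A = πr² = π(3.6400e-04 m)² = 4.162e-07 m²
R₍25₎ = ρL/A = (5.78×10^-8)(1.23)/(4.162e-07) = 0.1708 Ω
R₍800₎ = R₍25₎(1 + αΔT) = 0.1708 × (1 + 0.0045×775) = 0.7665 Ω
P = I²R = (5.85)² × 0.7665 = 26.2 W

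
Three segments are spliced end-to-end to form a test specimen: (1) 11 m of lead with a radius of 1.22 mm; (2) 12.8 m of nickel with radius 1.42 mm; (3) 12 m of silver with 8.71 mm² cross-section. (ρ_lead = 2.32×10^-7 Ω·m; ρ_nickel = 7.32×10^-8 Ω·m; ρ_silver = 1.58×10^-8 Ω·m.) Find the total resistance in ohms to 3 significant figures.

0.715 Ω

Seg 1: A = πr² = π(1.2200e-03 m)² = 4.676e-06 m²
R_1 = (2.32×10^-7)(11)/(4.676e-06) = 0.5458 Ω
Seg 2: A = πr² = π(1.4200e-03 m)² = 6.335e-06 m²
R_2 = (7.32×10^-8)(12.8)/(6.335e-06) = 0.1479 Ω
Seg 3: A = 8.71 mm² = 8.710e-06 m²
R_3 = (1.58×10^-8)(12)/(8.710e-06) = 0.02177 Ω
R_total = R_1 + R_2 + R_3 = 0.715 Ω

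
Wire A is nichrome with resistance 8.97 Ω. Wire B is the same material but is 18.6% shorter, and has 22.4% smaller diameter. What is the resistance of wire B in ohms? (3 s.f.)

12.1 Ω

R ∝ L/d², so R_B/R_A = (1 − 18.6/100) × (1 − 22.4/100)⁻²
= 0.814 × 1.661 = 1.352
R_B = 1.352 × 8.97 = 12.1 Ω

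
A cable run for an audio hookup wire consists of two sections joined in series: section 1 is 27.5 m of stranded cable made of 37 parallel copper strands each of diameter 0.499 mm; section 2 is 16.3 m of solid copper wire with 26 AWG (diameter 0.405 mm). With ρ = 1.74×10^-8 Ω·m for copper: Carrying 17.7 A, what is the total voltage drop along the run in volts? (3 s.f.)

40.1 V

Section 1: A_strand = π(2.4950e-04)² = 1.956e-07 m²; R₁ = ρL/(N·A_s) = (1.74×10^-8)(27.5)/(37×1.956e-07) = 0.06613 Ω
Section 2: A = π(0.405/2 mm)² = π(2.0250e-04 m)² = 1.288e-07 m²
R₂ = (1.74×10^-8)(16.3)/(1.288e-07) = 2.202 Ω
R = R₁ + R₂ = 2.268 Ω
V = IR = 17.7 × 2.268 = 40.1 V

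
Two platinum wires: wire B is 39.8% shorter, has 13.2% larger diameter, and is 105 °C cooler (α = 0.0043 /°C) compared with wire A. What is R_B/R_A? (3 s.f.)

0.258

R ∝ ρL/d² with ρ ∝ (1+αΔT), so R_B/R_A = (1 − 39.8/100) × (1 + 13.2/100)⁻² × (1 − 0.0043×105)
= 0.602 × 0.7804 × 0.5485 = 0.258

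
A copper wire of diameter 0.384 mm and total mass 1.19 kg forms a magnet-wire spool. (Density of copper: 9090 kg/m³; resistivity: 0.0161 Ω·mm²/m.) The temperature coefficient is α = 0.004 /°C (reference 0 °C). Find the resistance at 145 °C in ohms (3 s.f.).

ρ = 0.0161 Ω·mm²/m = 1.61×10^-8 Ω·m
A = π(d/2)² = π(1.9200e-04 m)² = 1.1581e-07 m²
L = m/(density·A) = 1.19/(9090×1.1581e-07) = 1130 m
R = ρL/A = (1.61×10^-8)(1130)/(1.1581e-07) = 157.1 Ω
R(145 °C) = 157.1 × (1 + 0.004×145) = 248 Ω

248 Ω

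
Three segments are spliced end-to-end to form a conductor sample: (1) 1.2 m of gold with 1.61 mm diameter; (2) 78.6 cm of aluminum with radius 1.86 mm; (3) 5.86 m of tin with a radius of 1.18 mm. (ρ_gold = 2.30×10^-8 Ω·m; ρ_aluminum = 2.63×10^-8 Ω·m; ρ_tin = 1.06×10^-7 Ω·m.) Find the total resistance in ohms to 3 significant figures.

0.157 Ω

Seg 1: A = π(d/2)² = π(8.0500e-04 m)² = 2.036e-06 m²
R_1 = (2.30×10^-8)(1.2)/(2.036e-06) = 0.01356 Ω
Seg 2: A = πr² = π(1.8600e-03 m)² = 1.087e-05 m²
R_2 = (2.63×10^-8)(0.786)/(1.087e-05) = 0.001902 Ω
Seg 3: A = πr² = π(1.1800e-03 m)² = 4.374e-06 m²
R_3 = (1.06×10^-7)(5.86)/(4.374e-06) = 0.142 Ω
R_total = R_1 + R_2 + R_3 = 0.157 Ω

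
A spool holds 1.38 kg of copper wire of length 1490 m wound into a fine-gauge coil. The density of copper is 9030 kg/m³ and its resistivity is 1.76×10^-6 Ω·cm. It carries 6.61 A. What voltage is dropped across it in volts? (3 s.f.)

1690 V

ρ = 1.76×10^-6 Ω·cm = 1.76×10^-8 Ω·m
A = m/(density·L) = 1.38/(9030×1490) = 1.0257e-07 m²
R = ρL/A = (1.76×10^-8)(1490)/(1.0257e-07) = 255.7 Ω
V = IR = 6.61 × 255.7 = 1690 V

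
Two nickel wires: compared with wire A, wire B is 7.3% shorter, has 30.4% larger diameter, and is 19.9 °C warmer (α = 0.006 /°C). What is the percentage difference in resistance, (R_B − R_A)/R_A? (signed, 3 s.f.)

R ∝ ρL/d² with ρ ∝ (1+αΔT), so R_B/R_A = (1 − 7.3/100) × (1 + 30.4/100)⁻² × (1 + 0.006×19.9)
= 0.927 × 0.5881 × 1.119 = 0.6102
(R_B − R_A)/R_A = 0.6102 − 1 = -39.0%

-39.0%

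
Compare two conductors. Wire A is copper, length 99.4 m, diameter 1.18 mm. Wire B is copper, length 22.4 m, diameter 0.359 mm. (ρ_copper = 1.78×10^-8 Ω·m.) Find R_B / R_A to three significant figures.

R ∝ ρL/d², so R_B/R_A = (L_B/L_A) × (d_A/d_B)²
= (22.4/99.4) × (1.18/0.359)² = 2.43

2.43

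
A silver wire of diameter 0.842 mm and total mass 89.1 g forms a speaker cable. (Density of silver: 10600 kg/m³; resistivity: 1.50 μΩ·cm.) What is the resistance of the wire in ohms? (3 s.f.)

0.407 Ω

ρ = 1.50 μΩ·cm = 1.50×10^-8 Ω·m
A = π(d/2)² = π(4.2100e-04 m)² = 5.5682e-07 m²
L = m/(density·A) = 0.0891/(10600×5.5682e-07) = 15.1 m
R = ρL/A = (1.50×10^-8)(15.1)/(5.5682e-07) = 0.407 Ω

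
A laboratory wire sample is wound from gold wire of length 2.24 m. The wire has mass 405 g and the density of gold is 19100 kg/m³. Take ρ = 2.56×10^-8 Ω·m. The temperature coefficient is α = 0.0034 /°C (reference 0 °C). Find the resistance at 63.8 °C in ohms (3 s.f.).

A = m/(density·L) = 0.405/(19100×2.24) = 9.4662e-06 m²
R = ρL/A = (2.56×10^-8)(2.24)/(9.4662e-06) = 0.006058 Ω
R(63.8 °C) = 0.006058 × (1 + 0.0034×63.8) = 0.00737 Ω

0.00737 Ω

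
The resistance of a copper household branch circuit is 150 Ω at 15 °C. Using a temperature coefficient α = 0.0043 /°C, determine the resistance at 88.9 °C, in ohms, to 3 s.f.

198 Ω

ΔT = 88.9 − 15 = 73.9 °C
R = R₀(1 + αΔT) = 150 × (1 + 0.0043×73.9) = 150 × 1.318 = 198 Ω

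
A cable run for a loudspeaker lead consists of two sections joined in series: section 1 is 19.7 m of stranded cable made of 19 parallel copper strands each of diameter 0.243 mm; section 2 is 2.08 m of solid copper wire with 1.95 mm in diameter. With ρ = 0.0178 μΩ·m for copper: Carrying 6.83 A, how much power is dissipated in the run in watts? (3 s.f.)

19.1 W

ρ = 0.0178 μΩ·m = 1.78×10^-8 Ω·m
Section 1: A_strand = π(1.2150e-04)² = 4.638e-08 m²; R₁ = ρL/(N·A_s) = (1.78×10^-8)(19.7)/(19×4.638e-08) = 0.398 Ω
Section 2: A = π(d/2)² = π(9.7500e-04 m)² = 2.986e-06 m²
R₂ = (1.78×10^-8)(2.08)/(2.986e-06) = 0.0124 Ω
R = R₁ + R₂ = 0.4103 Ω
P = I²R = (6.83)² × 0.4103 = 19.1 W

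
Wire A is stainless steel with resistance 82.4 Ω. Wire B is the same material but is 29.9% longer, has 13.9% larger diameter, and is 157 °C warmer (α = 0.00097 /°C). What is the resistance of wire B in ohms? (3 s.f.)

R ∝ ρL/d² with ρ ∝ (1+αΔT), so R_B/R_A = (1 + 29.9/100) × (1 + 13.9/100)⁻² × (1 + 0.00097×157)
= 1.299 × 0.7708 × 1.152 = 1.154
R_B = 1.154 × 82.4 = 95.1 Ω

95.1 Ω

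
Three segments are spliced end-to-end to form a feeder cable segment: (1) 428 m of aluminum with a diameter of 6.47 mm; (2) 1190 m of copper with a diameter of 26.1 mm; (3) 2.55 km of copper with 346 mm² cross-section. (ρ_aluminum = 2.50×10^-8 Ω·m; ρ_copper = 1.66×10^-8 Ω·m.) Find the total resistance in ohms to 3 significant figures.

Seg 1: A = π(d/2)² = π(3.2350e-03 m)² = 3.288e-05 m²
R_1 = (2.50×10^-8)(428)/(3.288e-05) = 0.3255 Ω
Seg 2: A = π(d/2)² = π(1.3050e-02 m)² = 5.350e-04 m²
R_2 = (1.66×10^-8)(1190)/(5.350e-04) = 0.03692 Ω
Seg 3: A = 346 mm² = 3.460e-04 m²
R_3 = (1.66×10^-8)(2550)/(3.460e-04) = 0.1223 Ω
R_total = R_1 + R_2 + R_3 = 0.485 Ω

0.485 Ω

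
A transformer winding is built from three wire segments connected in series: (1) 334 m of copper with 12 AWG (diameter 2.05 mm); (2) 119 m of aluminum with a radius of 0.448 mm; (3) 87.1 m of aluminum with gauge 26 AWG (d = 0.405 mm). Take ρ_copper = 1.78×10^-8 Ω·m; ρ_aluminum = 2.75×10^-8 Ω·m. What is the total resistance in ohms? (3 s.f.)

25.6 Ω

Seg 1: A = π(2.05/2 mm)² = π(1.0250e-03 m)² = 3.301e-06 m²
R_1 = (1.78×10^-8)(334)/(3.301e-06) = 1.801 Ω
Seg 2: A = πr² = π(4.4800e-04 m)² = 6.305e-07 m²
R_2 = (2.75×10^-8)(119)/(6.305e-07) = 5.19 Ω
Seg 3: A = π(0.405/2 mm)² = π(2.0250e-04 m)² = 1.288e-07 m²
R_3 = (2.75×10^-8)(87.1)/(1.288e-07) = 18.59 Ω
R_total = R_1 + R_2 + R_3 = 25.6 Ω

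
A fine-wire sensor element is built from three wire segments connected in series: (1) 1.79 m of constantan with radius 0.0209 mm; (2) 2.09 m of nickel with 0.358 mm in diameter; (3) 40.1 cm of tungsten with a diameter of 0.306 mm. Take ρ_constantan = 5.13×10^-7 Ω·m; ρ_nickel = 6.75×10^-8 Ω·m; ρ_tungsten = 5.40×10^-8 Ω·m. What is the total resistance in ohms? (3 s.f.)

671 Ω

Seg 1: A = πr² = π(2.0900e-05 m)² = 1.372e-09 m²
R_1 = (5.13×10^-7)(1.79)/(1.372e-09) = 669.2 Ω
Seg 2: A = π(d/2)² = π(1.7900e-04 m)² = 1.007e-07 m²
R_2 = (6.75×10^-8)(2.09)/(1.007e-07) = 1.402 Ω
Seg 3: A = π(d/2)² = π(1.5300e-04 m)² = 7.354e-08 m²
R_3 = (5.40×10^-8)(0.401)/(7.354e-08) = 0.2944 Ω
R_total = R_1 + R_2 + R_3 = 671 Ω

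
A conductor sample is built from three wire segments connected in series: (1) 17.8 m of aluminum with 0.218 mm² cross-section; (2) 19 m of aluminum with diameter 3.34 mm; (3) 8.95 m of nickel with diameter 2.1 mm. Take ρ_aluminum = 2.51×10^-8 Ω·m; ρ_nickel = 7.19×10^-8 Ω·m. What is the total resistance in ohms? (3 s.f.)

2.29 Ω

Seg 1: A = 0.218 mm² = 2.180e-07 m²
R_1 = (2.51×10^-8)(17.8)/(2.180e-07) = 2.049 Ω
Seg 2: A = π(d/2)² = π(1.6700e-03 m)² = 8.762e-06 m²
R_2 = (2.51×10^-8)(19)/(8.762e-06) = 0.05443 Ω
Seg 3: A = π(d/2)² = π(1.0500e-03 m)² = 3.464e-06 m²
R_3 = (7.19×10^-8)(8.95)/(3.464e-06) = 0.1858 Ω
R_total = R_1 + R_2 + R_3 = 2.29 Ω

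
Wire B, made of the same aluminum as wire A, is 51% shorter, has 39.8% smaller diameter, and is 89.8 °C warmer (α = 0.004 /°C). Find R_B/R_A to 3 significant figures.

R ∝ ρL/d² with ρ ∝ (1+αΔT), so R_B/R_A = (1 − 51/100) × (1 − 39.8/100)⁻² × (1 + 0.004×89.8)
= 0.49 × 2.759 × 1.359 = 1.84

1.84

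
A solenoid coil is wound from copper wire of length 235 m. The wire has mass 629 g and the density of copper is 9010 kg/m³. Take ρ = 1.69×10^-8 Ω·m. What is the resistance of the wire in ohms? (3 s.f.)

13.4 Ω

A = m/(density·L) = 0.629/(9010×235) = 2.9707e-07 m²
R = ρL/A = (1.69×10^-8)(235)/(2.9707e-07) = 13.4 Ω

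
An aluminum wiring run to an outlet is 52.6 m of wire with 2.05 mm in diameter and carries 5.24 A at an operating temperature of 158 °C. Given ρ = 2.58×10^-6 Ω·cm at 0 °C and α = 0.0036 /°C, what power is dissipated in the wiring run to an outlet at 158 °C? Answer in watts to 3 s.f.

ρ = 2.58×10^-6 Ω·cm = 2.58×10^-8 Ω·m
A = π(d/2)² = π(1.0250e-03 m)² = 3.301e-06 m²
R₍0₎ = ρL/A = (2.58×10^-8)(52.6)/(3.301e-06) = 0.4112 Ω
R₍158₎ = R₍0₎(1 + αΔT) = 0.4112 × (1 + 0.0036×158) = 0.645 Ω
P = I²R = (5.24)² × 0.645 = 17.7 W

17.7 W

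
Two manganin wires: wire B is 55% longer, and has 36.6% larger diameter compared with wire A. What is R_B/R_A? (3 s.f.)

R ∝ L/d², so R_B/R_A = (1 + 55/100) × (1 + 36.6/100)⁻²
= 1.55 × 0.5359 = 0.831

0.831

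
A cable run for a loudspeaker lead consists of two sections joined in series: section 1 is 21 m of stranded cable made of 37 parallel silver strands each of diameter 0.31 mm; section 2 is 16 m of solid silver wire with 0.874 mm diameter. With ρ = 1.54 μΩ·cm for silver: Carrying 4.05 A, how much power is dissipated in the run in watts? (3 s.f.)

ρ = 1.54 μΩ·cm = 1.54×10^-8 Ω·m
Section 1: A_strand = π(1.5500e-04)² = 7.548e-08 m²; R₁ = ρL/(N·A_s) = (1.54×10^-8)(21)/(37×7.548e-08) = 0.1158 Ω
Section 2: A = π(d/2)² = π(4.3700e-04 m)² = 5.999e-07 m²
R₂ = (1.54×10^-8)(16)/(5.999e-07) = 0.4107 Ω
R = R₁ + R₂ = 0.5265 Ω
P = I²R = (4.05)² × 0.5265 = 8.64 W

8.64 W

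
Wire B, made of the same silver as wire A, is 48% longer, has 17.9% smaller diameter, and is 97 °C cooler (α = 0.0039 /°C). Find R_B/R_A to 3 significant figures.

1.37

R ∝ ρL/d² with ρ ∝ (1+αΔT), so R_B/R_A = (1 + 48/100) × (1 − 17.9/100)⁻² × (1 − 0.0039×97)
= 1.48 × 1.484 × 0.6217 = 1.37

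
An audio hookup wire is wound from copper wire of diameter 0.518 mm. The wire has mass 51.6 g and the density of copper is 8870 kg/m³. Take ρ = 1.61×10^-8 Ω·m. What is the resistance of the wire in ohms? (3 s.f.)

A = π(d/2)² = π(2.5900e-04 m)² = 2.1074e-07 m²
L = m/(density·A) = 0.0516/(8870×2.1074e-07) = 27.6 m
R = ρL/A = (1.61×10^-8)(27.6)/(2.1074e-07) = 2.11 Ω

2.11 Ω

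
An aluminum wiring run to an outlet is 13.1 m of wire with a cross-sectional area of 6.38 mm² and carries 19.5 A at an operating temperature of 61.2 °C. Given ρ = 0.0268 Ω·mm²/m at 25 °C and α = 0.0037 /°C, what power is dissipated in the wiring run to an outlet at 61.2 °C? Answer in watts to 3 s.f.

23.7 W

ρ = 0.0268 Ω·mm²/m = 2.68×10^-8 Ω·m
A = 6.38 mm² = 6.380e-06 m²
R₍25₎ = ρL/A = (2.68×10^-8)(13.1)/(6.380e-06) = 0.05503 Ω
R₍61.2₎ = R₍25₎(1 + αΔT) = 0.05503 × (1 + 0.0037×36.2) = 0.0624 Ω
P = I²R = (19.5)² × 0.0624 = 23.7 W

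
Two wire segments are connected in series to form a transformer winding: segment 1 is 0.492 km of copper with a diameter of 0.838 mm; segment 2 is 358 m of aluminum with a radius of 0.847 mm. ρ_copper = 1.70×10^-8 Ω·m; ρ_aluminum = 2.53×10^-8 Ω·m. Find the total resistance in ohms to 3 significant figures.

19.2 Ω

Segment 1: A = π(d/2)² = π(4.1900e-04 m)² = 5.515e-07 m²
R₁ = ρL/A = (1.70×10^-8)(492)/(5.515e-07) = 15.16 Ω
Segment 2: A = πr² = π(8.4700e-04 m)² = 2.254e-06 m²
R₂ = (2.53×10^-8)(358)/(2.254e-06) = 4.019 Ω
R = R₁ + R₂ = 19.2 Ω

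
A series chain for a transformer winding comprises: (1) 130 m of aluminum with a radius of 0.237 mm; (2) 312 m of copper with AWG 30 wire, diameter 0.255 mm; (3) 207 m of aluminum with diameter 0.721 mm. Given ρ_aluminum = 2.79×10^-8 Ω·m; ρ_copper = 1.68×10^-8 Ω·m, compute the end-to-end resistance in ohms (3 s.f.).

137 Ω

Seg 1: A = πr² = π(2.3700e-04 m)² = 1.765e-07 m²
R_1 = (2.79×10^-8)(130)/(1.765e-07) = 20.55 Ω
Seg 2: A = π(0.255/2 mm)² = π(1.2750e-04 m)² = 5.107e-08 m²
R_2 = (1.68×10^-8)(312)/(5.107e-08) = 102.6 Ω
Seg 3: A = π(d/2)² = π(3.6050e-04 m)² = 4.083e-07 m²
R_3 = (2.79×10^-8)(207)/(4.083e-07) = 14.15 Ω
R_total = R_1 + R_2 + R_3 = 137 Ω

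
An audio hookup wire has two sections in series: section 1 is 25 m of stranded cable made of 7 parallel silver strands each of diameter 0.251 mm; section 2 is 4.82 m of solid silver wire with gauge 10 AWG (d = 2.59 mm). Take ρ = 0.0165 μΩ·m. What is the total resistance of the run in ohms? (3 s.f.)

ρ = 0.0165 μΩ·m = 1.65×10^-8 Ω·m
Section 1: A_strand = π(1.2550e-04)² = 4.948e-08 m²; R₁ = ρL/(N·A_s) = (1.65×10^-8)(25)/(7×4.948e-08) = 1.191 Ω
Section 2: A = π(2.59/2 mm)² = π(1.2950e-03 m)² = 5.269e-06 m²
R₂ = (1.65×10^-8)(4.82)/(5.269e-06) = 0.0151 Ω
R = R₁ + R₂ = 1.21 Ω

1.21 Ω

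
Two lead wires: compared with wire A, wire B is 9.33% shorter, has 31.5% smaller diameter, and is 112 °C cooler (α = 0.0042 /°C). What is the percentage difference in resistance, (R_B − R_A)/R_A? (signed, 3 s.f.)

R ∝ ρL/d² with ρ ∝ (1+αΔT), so R_B/R_A = (1 − 9.33/100) × (1 − 31.5/100)⁻² × (1 − 0.0042×112)
= 0.9067 × 2.131 × 0.5296 = 1.023
(R_B − R_A)/R_A = 1.023 − 1 = 2.34%

2.34%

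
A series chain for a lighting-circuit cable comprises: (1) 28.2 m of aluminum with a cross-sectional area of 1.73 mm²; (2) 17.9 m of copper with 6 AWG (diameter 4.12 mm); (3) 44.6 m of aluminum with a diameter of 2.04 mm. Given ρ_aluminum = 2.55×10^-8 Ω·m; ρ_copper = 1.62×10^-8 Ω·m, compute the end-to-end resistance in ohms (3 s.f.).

Seg 1: A = 1.73 mm² = 1.730e-06 m²
R_1 = (2.55×10^-8)(28.2)/(1.730e-06) = 0.4157 Ω
Seg 2: A = π(4.12/2 mm)² = π(2.0600e-03 m)² = 1.333e-05 m²
R_2 = (1.62×10^-8)(17.9)/(1.333e-05) = 0.02175 Ω
Seg 3: A = π(d/2)² = π(1.0200e-03 m)² = 3.269e-06 m²
R_3 = (2.55×10^-8)(44.6)/(3.269e-06) = 0.348 Ω
R_total = R_1 + R_2 + R_3 = 0.785 Ω

0.785 Ω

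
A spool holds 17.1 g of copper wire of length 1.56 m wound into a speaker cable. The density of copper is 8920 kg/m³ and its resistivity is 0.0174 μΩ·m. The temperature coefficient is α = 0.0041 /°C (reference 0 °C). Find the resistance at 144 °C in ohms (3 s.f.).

ρ = 0.0174 μΩ·m = 1.74×10^-8 Ω·m
A = m/(density·L) = 0.0171/(8920×1.56) = 1.2289e-06 m²
R = ρL/A = (1.74×10^-8)(1.56)/(1.2289e-06) = 0.02209 Ω
R(144 °C) = 0.02209 × (1 + 0.0041×144) = 0.0351 Ω

0.0351 Ω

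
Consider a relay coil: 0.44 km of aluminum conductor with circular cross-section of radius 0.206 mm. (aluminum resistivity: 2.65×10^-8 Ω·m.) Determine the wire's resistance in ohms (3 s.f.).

A = πr² = π(2.0600e-04 m)² = 1.333e-07 m²
R = ρL/A = (2.65×10^-8)(440 m)/(1.333e-07 m²) = 87.5 Ω

87.5 Ω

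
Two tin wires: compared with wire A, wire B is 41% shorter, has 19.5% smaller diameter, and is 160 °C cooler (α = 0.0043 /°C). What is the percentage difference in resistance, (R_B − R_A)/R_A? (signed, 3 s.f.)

-71.6%

R ∝ ρL/d² with ρ ∝ (1+αΔT), so R_B/R_A = (1 − 41/100) × (1 − 19.5/100)⁻² × (1 − 0.0043×160)
= 0.59 × 1.543 × 0.312 = 0.2841
(R_B − R_A)/R_A = 0.2841 − 1 = -71.6%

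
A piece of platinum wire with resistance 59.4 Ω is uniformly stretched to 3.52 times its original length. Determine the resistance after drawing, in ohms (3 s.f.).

Volume constant ⇒ A' = A/k with k = 3.52. R' = ρ(kL)/(A/k) = k²R.
R' = 12.39 × 59.4 = 736 Ω

736 Ω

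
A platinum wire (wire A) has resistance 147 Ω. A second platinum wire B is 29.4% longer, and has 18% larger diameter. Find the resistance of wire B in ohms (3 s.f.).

R ∝ L/d², so R_B/R_A = (1 + 29.4/100) × (1 + 18/100)⁻²
= 1.294 × 0.7182 = 0.9293
R_B = 0.9293 × 147 = 137 Ω

137 Ω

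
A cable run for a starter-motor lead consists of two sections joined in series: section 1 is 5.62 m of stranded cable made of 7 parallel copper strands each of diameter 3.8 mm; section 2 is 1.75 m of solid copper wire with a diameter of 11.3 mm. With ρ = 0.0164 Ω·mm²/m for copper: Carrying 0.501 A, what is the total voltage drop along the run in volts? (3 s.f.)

7.25×10^-4 V

ρ = 0.0164 Ω·mm²/m = 1.64×10^-8 Ω·m
Section 1: A_strand = π(1.9000e-03)² = 1.134e-05 m²; R₁ = ρL/(N·A_s) = (1.64×10^-8)(5.62)/(7×1.134e-05) = 0.001161 Ω
Section 2: A = π(d/2)² = π(5.6500e-03 m)² = 1.003e-04 m²
R₂ = (1.64×10^-8)(1.75)/(1.003e-04) = 2.862×10^-4 Ω
R = R₁ + R₂ = 0.001447 Ω
V = IR = 0.501 × 0.001447 = 7.25×10^-4 V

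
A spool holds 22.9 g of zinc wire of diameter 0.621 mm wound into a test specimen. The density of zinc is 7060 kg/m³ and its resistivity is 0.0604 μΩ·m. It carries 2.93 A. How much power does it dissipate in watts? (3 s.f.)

ρ = 0.0604 μΩ·m = 6.04×10^-8 Ω·m
A = π(d/2)² = π(3.1050e-04 m)² = 3.0288e-07 m²
L = m/(density·A) = 0.0229/(7060×3.0288e-07) = 10.71 m
R = ρL/A = (6.04×10^-8)(10.71)/(3.0288e-07) = 2.136 Ω
P = I²R = (2.93)² × 2.136 = 18.3 W

18.3 W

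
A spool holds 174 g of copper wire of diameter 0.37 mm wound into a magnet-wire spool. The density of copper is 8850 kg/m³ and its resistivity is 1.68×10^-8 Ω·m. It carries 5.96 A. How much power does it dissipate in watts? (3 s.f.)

A = π(d/2)² = π(1.8500e-04 m)² = 1.0752e-07 m²
L = m/(density·A) = 0.174/(8850×1.0752e-07) = 182.9 m
R = ρL/A = (1.68×10^-8)(182.9)/(1.0752e-07) = 28.57 Ω
P = I²R = (5.96)² × 28.57 = 1010 W

1010 W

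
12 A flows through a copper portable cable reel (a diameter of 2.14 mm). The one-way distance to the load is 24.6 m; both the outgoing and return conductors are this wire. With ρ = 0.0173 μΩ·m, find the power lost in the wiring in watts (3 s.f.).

34.1 W

ρ = 0.0173 μΩ·m = 1.73×10^-8 Ω·m
A = π(d/2)² = π(1.0700e-03 m)² = 3.597e-06 m²
Total conductor length (both ways) L = 2 × 24.6 = 49.2 m
R = ρL/A = (1.73×10^-8)(49.2)/(3.597e-06) = 0.2366 Ω
P = I²R = (12)² × 0.2366 = 34.1 W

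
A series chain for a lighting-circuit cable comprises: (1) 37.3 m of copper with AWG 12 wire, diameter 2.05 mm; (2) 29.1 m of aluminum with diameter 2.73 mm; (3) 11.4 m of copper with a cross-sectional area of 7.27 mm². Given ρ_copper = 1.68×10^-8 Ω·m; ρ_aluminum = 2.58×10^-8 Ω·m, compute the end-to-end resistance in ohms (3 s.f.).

0.344 Ω

Seg 1: A = π(2.05/2 mm)² = π(1.0250e-03 m)² = 3.301e-06 m²
R_1 = (1.68×10^-8)(37.3)/(3.301e-06) = 0.1899 Ω
Seg 2: A = π(d/2)² = π(1.3650e-03 m)² = 5.853e-06 m²
R_2 = (2.58×10^-8)(29.1)/(5.853e-06) = 0.1283 Ω
Seg 3: A = 7.27 mm² = 7.270e-06 m²
R_3 = (1.68×10^-8)(11.4)/(7.270e-06) = 0.02634 Ω
R_total = R_1 + R_2 + R_3 = 0.344 Ω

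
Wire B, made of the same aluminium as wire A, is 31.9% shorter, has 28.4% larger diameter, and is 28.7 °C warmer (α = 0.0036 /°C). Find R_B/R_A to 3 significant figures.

0.456

R ∝ ρL/d² with ρ ∝ (1+αΔT), so R_B/R_A = (1 − 31.9/100) × (1 + 28.4/100)⁻² × (1 + 0.0036×28.7)
= 0.681 × 0.6066 × 1.103 = 0.456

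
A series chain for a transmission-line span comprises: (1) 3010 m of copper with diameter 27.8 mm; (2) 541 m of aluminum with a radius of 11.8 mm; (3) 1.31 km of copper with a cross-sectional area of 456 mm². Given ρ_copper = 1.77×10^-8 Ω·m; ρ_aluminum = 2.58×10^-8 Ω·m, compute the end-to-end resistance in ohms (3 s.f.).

0.171 Ω

Seg 1: A = π(d/2)² = π(1.3900e-02 m)² = 6.070e-04 m²
R_1 = (1.77×10^-8)(3010)/(6.070e-04) = 0.08777 Ω
Seg 2: A = πr² = π(1.1800e-02 m)² = 4.374e-04 m²
R_2 = (2.58×10^-8)(541)/(4.374e-04) = 0.03191 Ω
Seg 3: A = 456 mm² = 4.560e-04 m²
R_3 = (1.77×10^-8)(1310)/(4.560e-04) = 0.05085 Ω
R_total = R_1 + R_2 + R_3 = 0.171 Ω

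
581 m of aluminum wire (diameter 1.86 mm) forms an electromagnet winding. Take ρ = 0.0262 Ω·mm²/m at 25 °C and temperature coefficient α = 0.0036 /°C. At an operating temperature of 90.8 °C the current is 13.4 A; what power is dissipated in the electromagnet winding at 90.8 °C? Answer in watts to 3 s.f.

1240 W

ρ = 0.0262 Ω·mm²/m = 2.62×10^-8 Ω·m
A = π(d/2)² = π(9.3000e-04 m)² = 2.717e-06 m²
R₍25₎ = ρL/A = (2.62×10^-8)(581)/(2.717e-06) = 5.602 Ω
R₍90.8₎ = R₍25₎(1 + αΔT) = 5.602 × (1 + 0.0036×65.8) = 6.929 Ω
P = I²R = (13.4)² × 6.929 = 1240 W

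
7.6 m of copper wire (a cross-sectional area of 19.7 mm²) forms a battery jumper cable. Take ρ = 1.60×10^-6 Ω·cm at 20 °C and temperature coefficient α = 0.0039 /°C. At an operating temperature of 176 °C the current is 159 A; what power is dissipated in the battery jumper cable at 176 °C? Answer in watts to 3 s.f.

ρ = 1.60×10^-6 Ω·cm = 1.60×10^-8 Ω·m
A = 19.7 mm² = 1.970e-05 m²
R₍20₎ = ρL/A = (1.60×10^-8)(7.6)/(1.970e-05) = 0.006173 Ω
R₍176₎ = R₍20₎(1 + αΔT) = 0.006173 × (1 + 0.0039×156) = 0.009928 Ω
P = I²R = (159)² × 0.009928 = 251 W

251 W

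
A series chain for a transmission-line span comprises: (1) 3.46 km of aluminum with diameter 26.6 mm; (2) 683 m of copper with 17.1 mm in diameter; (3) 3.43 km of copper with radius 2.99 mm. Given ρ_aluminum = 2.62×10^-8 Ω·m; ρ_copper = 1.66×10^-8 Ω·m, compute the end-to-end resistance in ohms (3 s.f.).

2.24 Ω

Seg 1: A = π(d/2)² = π(1.3300e-02 m)² = 5.557e-04 m²
R_1 = (2.62×10^-8)(3460)/(5.557e-04) = 0.1631 Ω
Seg 2: A = π(d/2)² = π(8.5500e-03 m)² = 2.297e-04 m²
R_2 = (1.66×10^-8)(683)/(2.297e-04) = 0.04937 Ω
Seg 3: A = πr² = π(2.9900e-03 m)² = 2.809e-05 m²
R_3 = (1.66×10^-8)(3430)/(2.809e-05) = 2.027 Ω
R_total = R_1 + R_2 + R_3 = 2.24 Ω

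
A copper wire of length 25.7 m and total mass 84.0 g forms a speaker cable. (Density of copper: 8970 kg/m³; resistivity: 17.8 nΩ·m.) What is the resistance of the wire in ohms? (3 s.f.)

1.26 Ω

ρ = 17.8 nΩ·m = 1.78×10^-8 Ω·m
A = m/(density·L) = 0.084/(8970×25.7) = 3.6438e-07 m²
R = ρL/A = (1.78×10^-8)(25.7)/(3.6438e-07) = 1.26 Ω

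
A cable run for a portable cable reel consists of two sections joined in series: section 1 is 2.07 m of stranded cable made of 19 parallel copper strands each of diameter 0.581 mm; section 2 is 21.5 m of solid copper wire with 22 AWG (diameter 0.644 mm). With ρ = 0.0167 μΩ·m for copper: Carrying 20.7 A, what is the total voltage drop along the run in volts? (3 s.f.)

ρ = 0.0167 μΩ·m = 1.67×10^-8 Ω·m
Section 1: A_strand = π(2.9050e-04)² = 2.651e-07 m²; R₁ = ρL/(N·A_s) = (1.67×10^-8)(2.07)/(19×2.651e-07) = 0.006863 Ω
Section 2: A = π(0.644/2 mm)² = π(3.2200e-04 m)² = 3.257e-07 m²
R₂ = (1.67×10^-8)(21.5)/(3.257e-07) = 1.102 Ω
R = R₁ + R₂ = 1.109 Ω
V = IR = 20.7 × 1.109 = 23.0 V

23.0 V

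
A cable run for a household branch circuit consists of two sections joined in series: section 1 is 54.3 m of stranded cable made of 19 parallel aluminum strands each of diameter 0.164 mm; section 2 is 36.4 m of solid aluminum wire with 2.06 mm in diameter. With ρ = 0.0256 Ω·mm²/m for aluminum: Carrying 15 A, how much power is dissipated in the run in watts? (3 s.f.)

ρ = 0.0256 Ω·mm²/m = 2.56×10^-8 Ω·m
Section 1: A_strand = π(8.2000e-05)² = 2.112e-08 m²; R₁ = ρL/(N·A_s) = (2.56×10^-8)(54.3)/(19×2.112e-08) = 3.463 Ω
Section 2: A = π(d/2)² = π(1.0300e-03 m)² = 3.333e-06 m²
R₂ = (2.56×10^-8)(36.4)/(3.333e-06) = 0.2796 Ω
R = R₁ + R₂ = 3.743 Ω
P = I²R = (15)² × 3.743 = 842 W

842 W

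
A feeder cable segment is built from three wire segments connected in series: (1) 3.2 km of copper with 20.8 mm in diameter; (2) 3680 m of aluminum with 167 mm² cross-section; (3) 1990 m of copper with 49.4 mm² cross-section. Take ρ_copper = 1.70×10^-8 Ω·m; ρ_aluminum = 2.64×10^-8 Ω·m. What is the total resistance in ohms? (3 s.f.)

Seg 1: A = π(d/2)² = π(1.0400e-02 m)² = 3.398e-04 m²
R_1 = (1.70×10^-8)(3200)/(3.398e-04) = 0.1601 Ω
Seg 2: A = 167 mm² = 1.670e-04 m²
R_2 = (2.64×10^-8)(3680)/(1.670e-04) = 0.5817 Ω
Seg 3: A = 49.4 mm² = 4.940e-05 m²
R_3 = (1.70×10^-8)(1990)/(4.940e-05) = 0.6848 Ω
R_total = R_1 + R_2 + R_3 = 1.43 Ω

1.43 Ω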